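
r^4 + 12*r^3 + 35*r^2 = r^2*(r + 5)*(r + 7)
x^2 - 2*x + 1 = (x - 1)^2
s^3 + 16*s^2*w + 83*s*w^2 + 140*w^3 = (s + 4*w)*(s + 5*w)*(s + 7*w)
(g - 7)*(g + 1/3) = g^2 - 20*g/3 - 7/3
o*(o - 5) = o^2 - 5*o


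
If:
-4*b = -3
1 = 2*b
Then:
No Solution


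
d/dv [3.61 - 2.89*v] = -2.89000000000000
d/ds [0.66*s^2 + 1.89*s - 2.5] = 1.32*s + 1.89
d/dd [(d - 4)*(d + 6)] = 2*d + 2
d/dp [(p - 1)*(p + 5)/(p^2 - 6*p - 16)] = 2*(-5*p^2 - 11*p - 47)/(p^4 - 12*p^3 + 4*p^2 + 192*p + 256)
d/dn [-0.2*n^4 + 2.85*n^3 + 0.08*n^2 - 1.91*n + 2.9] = -0.8*n^3 + 8.55*n^2 + 0.16*n - 1.91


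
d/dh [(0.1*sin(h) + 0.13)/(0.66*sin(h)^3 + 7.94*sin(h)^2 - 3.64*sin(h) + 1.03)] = (-0.132*sin(h)^3 - 1.0514*sin(h)^2 - 2.0644*sin(h) + 0.5762)*cos(h)/(0.4356*sin(h)^6 + 10.4808*sin(h)^5 + 58.2388*sin(h)^4 - 56.4436*sin(h)^3 + 29.606*sin(h)^2 - 7.4984*sin(h) + 1.0609)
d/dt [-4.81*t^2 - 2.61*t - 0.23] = -9.62*t - 2.61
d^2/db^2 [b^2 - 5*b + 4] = 2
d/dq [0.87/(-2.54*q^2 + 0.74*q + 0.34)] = (4.4196*q - 0.6438)/(-2.54*q^2 + 0.74*q + 0.34)^2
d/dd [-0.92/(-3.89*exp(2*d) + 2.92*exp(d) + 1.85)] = (2.6864 - 7.1576*exp(d))*exp(d)/(-3.89*exp(2*d) + 2.92*exp(d) + 1.85)^2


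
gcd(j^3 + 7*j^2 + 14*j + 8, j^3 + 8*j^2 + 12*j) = j + 2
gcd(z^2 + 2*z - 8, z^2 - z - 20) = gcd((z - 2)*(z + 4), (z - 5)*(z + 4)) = z + 4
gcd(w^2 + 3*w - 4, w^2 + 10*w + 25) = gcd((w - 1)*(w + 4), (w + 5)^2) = 1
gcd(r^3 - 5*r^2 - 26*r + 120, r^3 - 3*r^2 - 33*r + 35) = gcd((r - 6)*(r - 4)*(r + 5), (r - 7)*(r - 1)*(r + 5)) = r + 5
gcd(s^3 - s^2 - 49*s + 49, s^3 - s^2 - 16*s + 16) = s - 1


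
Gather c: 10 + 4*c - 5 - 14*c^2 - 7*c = -14*c^2 - 3*c + 5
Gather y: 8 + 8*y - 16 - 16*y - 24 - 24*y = -32*y - 32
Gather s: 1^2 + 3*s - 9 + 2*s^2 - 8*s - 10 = 2*s^2 - 5*s - 18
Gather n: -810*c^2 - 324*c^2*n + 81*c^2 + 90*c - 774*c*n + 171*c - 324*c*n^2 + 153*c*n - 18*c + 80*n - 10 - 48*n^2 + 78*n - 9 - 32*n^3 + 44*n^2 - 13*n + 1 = -729*c^2 + 243*c - 32*n^3 + n^2*(-324*c - 4) + n*(-324*c^2 - 621*c + 145) - 18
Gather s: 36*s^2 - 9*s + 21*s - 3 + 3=36*s^2 + 12*s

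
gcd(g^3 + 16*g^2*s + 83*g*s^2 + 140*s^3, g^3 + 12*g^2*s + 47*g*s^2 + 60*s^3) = g^2 + 9*g*s + 20*s^2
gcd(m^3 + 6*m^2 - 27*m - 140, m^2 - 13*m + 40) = m - 5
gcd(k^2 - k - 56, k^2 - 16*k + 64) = k - 8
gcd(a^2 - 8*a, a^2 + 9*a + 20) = 1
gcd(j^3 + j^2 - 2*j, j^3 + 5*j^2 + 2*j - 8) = j^2 + j - 2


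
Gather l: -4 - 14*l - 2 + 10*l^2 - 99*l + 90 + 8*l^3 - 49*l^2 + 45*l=8*l^3 - 39*l^2 - 68*l + 84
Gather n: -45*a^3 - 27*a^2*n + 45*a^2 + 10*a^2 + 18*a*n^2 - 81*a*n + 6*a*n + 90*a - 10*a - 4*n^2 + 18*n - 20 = -45*a^3 + 55*a^2 + 80*a + n^2*(18*a - 4) + n*(-27*a^2 - 75*a + 18) - 20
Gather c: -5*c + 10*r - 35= -5*c + 10*r - 35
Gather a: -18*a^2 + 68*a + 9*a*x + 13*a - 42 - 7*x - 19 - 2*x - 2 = -18*a^2 + a*(9*x + 81) - 9*x - 63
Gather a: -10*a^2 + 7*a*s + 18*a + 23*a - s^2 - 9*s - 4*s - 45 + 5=-10*a^2 + a*(7*s + 41) - s^2 - 13*s - 40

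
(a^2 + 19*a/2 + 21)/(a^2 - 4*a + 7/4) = 2*(2*a^2 + 19*a + 42)/(4*a^2 - 16*a + 7)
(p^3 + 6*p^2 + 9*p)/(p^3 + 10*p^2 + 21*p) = (p + 3)/(p + 7)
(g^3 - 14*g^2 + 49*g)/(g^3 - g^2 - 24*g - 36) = g*(-g^2 + 14*g - 49)/(-g^3 + g^2 + 24*g + 36)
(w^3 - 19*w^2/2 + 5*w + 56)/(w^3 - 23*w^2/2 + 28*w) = (w + 2)/w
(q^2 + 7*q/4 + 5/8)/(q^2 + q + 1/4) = (4*q + 5)/(2*(2*q + 1))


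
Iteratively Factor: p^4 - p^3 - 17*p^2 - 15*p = (p + 3)*(p^3 - 4*p^2 - 5*p) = (p - 5)*(p + 3)*(p^2 + p) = (p - 5)*(p + 1)*(p + 3)*(p)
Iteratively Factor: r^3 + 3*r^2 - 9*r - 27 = (r - 3)*(r^2 + 6*r + 9) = (r - 3)*(r + 3)*(r + 3)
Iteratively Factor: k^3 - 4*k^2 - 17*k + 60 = (k - 5)*(k^2 + k - 12) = (k - 5)*(k - 3)*(k + 4)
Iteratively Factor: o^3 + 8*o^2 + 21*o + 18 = (o + 3)*(o^2 + 5*o + 6) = (o + 3)^2*(o + 2)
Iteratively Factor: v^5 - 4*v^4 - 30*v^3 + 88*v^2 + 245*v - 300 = (v - 5)*(v^4 + v^3 - 25*v^2 - 37*v + 60) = (v - 5)*(v + 3)*(v^3 - 2*v^2 - 19*v + 20) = (v - 5)^2*(v + 3)*(v^2 + 3*v - 4) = (v - 5)^2*(v + 3)*(v + 4)*(v - 1)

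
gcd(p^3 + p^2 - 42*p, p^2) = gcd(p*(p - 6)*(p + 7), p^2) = p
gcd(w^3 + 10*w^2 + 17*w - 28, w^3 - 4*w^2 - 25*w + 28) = w^2 + 3*w - 4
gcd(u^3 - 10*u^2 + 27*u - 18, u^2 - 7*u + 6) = u^2 - 7*u + 6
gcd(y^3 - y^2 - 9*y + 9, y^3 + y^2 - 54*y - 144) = y + 3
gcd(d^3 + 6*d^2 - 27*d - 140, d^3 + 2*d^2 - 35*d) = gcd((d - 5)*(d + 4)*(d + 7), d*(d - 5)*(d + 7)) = d^2 + 2*d - 35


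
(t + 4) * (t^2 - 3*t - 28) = t^3 + t^2 - 40*t - 112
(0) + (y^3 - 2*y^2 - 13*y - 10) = y^3 - 2*y^2 - 13*y - 10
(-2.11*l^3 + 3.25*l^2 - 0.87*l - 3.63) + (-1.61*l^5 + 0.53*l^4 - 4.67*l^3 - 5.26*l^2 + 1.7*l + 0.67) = -1.61*l^5 + 0.53*l^4 - 6.78*l^3 - 2.01*l^2 + 0.83*l - 2.96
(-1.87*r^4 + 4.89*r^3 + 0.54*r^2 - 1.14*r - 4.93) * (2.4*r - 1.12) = -4.488*r^5 + 13.8304*r^4 - 4.1808*r^3 - 3.3408*r^2 - 10.5552*r + 5.5216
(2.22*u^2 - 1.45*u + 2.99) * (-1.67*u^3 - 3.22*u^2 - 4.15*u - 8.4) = -3.7074*u^5 - 4.7269*u^4 - 9.5373*u^3 - 22.2583*u^2 - 0.228500000000002*u - 25.116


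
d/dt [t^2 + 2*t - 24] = 2*t + 2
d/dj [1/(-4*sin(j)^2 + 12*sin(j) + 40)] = (2*sin(j) - 3)*cos(j)/(4*(sin(j) - 5)^2*(sin(j) + 2)^2)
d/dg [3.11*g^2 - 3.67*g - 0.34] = 6.22*g - 3.67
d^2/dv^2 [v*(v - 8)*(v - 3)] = 6*v - 22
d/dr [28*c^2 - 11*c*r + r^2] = -11*c + 2*r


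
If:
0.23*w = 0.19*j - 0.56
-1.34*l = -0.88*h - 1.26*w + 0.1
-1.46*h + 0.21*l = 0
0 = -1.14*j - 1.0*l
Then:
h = -0.21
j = 1.31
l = -1.49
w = -1.36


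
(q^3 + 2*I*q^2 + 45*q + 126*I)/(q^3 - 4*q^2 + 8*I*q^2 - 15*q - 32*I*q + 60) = (q^2 - I*q + 42)/(q^2 + q*(-4 + 5*I) - 20*I)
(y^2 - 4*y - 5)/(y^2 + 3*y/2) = 2*(y^2 - 4*y - 5)/(y*(2*y + 3))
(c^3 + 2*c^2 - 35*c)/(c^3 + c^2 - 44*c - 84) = c*(c^2 + 2*c - 35)/(c^3 + c^2 - 44*c - 84)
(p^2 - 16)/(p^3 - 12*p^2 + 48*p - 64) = (p + 4)/(p^2 - 8*p + 16)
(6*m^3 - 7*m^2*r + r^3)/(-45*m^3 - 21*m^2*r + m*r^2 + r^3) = (2*m^2 - 3*m*r + r^2)/(-15*m^2 - 2*m*r + r^2)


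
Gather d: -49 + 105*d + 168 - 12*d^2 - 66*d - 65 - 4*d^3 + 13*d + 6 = -4*d^3 - 12*d^2 + 52*d + 60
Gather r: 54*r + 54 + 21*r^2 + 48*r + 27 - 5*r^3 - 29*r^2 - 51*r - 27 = -5*r^3 - 8*r^2 + 51*r + 54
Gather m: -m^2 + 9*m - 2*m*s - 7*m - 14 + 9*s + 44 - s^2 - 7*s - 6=-m^2 + m*(2 - 2*s) - s^2 + 2*s + 24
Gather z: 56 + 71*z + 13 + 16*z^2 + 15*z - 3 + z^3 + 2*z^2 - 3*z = z^3 + 18*z^2 + 83*z + 66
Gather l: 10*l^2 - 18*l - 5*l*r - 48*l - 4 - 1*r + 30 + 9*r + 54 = 10*l^2 + l*(-5*r - 66) + 8*r + 80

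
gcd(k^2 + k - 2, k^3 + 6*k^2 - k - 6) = k - 1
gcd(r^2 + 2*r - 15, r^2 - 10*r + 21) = r - 3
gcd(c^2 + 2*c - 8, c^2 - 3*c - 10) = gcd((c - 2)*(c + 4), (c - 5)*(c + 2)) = 1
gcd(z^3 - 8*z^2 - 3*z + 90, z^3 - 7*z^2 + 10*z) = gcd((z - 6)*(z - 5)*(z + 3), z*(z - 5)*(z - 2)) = z - 5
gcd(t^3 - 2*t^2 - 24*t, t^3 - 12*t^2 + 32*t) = t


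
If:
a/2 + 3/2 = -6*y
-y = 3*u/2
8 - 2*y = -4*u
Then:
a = -165/7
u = -8/7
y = 12/7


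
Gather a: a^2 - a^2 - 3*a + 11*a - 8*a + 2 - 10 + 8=0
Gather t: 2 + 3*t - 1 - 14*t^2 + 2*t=-14*t^2 + 5*t + 1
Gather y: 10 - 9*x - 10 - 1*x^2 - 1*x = -x^2 - 10*x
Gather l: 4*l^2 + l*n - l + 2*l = 4*l^2 + l*(n + 1)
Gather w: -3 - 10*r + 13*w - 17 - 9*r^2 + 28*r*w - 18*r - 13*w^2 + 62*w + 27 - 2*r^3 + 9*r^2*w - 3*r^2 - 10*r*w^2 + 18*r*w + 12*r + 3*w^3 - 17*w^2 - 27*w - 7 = -2*r^3 - 12*r^2 - 16*r + 3*w^3 + w^2*(-10*r - 30) + w*(9*r^2 + 46*r + 48)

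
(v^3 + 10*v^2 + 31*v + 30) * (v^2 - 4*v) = v^5 + 6*v^4 - 9*v^3 - 94*v^2 - 120*v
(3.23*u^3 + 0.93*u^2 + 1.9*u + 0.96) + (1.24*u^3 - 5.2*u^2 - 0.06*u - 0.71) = 4.47*u^3 - 4.27*u^2 + 1.84*u + 0.25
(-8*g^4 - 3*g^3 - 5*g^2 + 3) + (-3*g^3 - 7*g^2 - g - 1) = -8*g^4 - 6*g^3 - 12*g^2 - g + 2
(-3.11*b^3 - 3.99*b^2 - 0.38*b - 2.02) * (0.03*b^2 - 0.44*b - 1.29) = -0.0933*b^5 + 1.2487*b^4 + 5.7561*b^3 + 5.2537*b^2 + 1.379*b + 2.6058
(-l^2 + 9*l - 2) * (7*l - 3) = -7*l^3 + 66*l^2 - 41*l + 6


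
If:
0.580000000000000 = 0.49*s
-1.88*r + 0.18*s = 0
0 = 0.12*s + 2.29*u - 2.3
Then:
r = 0.11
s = 1.18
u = 0.94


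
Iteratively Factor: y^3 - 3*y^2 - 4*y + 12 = (y - 2)*(y^2 - y - 6) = (y - 3)*(y - 2)*(y + 2)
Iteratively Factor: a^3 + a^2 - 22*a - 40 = (a + 4)*(a^2 - 3*a - 10) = (a + 2)*(a + 4)*(a - 5)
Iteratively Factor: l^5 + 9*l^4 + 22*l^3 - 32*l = (l + 4)*(l^4 + 5*l^3 + 2*l^2 - 8*l) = (l + 2)*(l + 4)*(l^3 + 3*l^2 - 4*l) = l*(l + 2)*(l + 4)*(l^2 + 3*l - 4) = l*(l + 2)*(l + 4)^2*(l - 1)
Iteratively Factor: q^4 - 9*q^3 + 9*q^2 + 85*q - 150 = (q - 5)*(q^3 - 4*q^2 - 11*q + 30) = (q - 5)^2*(q^2 + q - 6) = (q - 5)^2*(q + 3)*(q - 2)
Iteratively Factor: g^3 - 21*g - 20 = (g + 1)*(g^2 - g - 20) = (g + 1)*(g + 4)*(g - 5)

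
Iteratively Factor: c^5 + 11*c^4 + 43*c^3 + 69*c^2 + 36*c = (c)*(c^4 + 11*c^3 + 43*c^2 + 69*c + 36) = c*(c + 4)*(c^3 + 7*c^2 + 15*c + 9) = c*(c + 3)*(c + 4)*(c^2 + 4*c + 3) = c*(c + 3)^2*(c + 4)*(c + 1)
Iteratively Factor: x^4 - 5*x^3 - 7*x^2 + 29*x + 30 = (x - 3)*(x^3 - 2*x^2 - 13*x - 10) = (x - 5)*(x - 3)*(x^2 + 3*x + 2) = (x - 5)*(x - 3)*(x + 2)*(x + 1)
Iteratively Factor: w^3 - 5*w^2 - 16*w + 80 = (w - 4)*(w^2 - w - 20) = (w - 5)*(w - 4)*(w + 4)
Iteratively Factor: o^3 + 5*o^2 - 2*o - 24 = (o - 2)*(o^2 + 7*o + 12) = (o - 2)*(o + 3)*(o + 4)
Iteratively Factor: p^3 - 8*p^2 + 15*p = (p - 5)*(p^2 - 3*p) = p*(p - 5)*(p - 3)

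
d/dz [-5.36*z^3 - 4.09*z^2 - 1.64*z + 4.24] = -16.08*z^2 - 8.18*z - 1.64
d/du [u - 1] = 1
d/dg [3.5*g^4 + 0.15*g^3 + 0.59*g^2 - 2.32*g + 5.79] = 14.0*g^3 + 0.45*g^2 + 1.18*g - 2.32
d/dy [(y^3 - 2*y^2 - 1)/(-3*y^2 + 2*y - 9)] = (-3*y^4 + 4*y^3 - 31*y^2 + 30*y + 2)/(9*y^4 - 12*y^3 + 58*y^2 - 36*y + 81)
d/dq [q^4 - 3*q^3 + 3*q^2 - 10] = q*(4*q^2 - 9*q + 6)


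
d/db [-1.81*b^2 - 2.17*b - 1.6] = -3.62*b - 2.17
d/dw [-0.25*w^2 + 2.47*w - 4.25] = 2.47 - 0.5*w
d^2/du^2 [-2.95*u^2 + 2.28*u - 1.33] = -5.90000000000000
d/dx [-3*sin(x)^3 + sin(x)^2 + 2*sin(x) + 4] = (-9*sin(x)^2 + 2*sin(x) + 2)*cos(x)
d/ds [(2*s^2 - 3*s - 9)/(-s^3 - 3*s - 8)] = ((3 - 4*s)*(s^3 + 3*s + 8) - 3*(s^2 + 1)*(-2*s^2 + 3*s + 9))/(s^3 + 3*s + 8)^2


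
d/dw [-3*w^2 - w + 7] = -6*w - 1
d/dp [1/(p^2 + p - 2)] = (-2*p - 1)/(p^2 + p - 2)^2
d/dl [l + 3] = 1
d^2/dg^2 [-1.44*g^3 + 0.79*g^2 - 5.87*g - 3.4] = 1.58 - 8.64*g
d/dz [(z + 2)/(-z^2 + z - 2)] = (-z^2 + z + (z + 2)*(2*z - 1) - 2)/(z^2 - z + 2)^2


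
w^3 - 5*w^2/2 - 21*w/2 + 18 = (w - 4)*(w - 3/2)*(w + 3)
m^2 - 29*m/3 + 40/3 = (m - 8)*(m - 5/3)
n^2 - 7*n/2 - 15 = (n - 6)*(n + 5/2)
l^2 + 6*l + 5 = (l + 1)*(l + 5)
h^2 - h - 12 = (h - 4)*(h + 3)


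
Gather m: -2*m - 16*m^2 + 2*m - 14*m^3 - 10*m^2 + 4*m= -14*m^3 - 26*m^2 + 4*m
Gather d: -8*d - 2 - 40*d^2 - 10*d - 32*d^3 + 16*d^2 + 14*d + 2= -32*d^3 - 24*d^2 - 4*d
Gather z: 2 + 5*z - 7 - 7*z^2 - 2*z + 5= -7*z^2 + 3*z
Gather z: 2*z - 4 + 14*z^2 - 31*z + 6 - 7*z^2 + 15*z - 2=7*z^2 - 14*z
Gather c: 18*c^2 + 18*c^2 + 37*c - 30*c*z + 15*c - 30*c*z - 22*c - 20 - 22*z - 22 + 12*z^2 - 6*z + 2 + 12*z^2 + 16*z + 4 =36*c^2 + c*(30 - 60*z) + 24*z^2 - 12*z - 36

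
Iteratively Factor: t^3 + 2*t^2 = (t + 2)*(t^2) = t*(t + 2)*(t)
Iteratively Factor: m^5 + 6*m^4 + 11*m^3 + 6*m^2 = (m + 1)*(m^4 + 5*m^3 + 6*m^2) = (m + 1)*(m + 3)*(m^3 + 2*m^2) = m*(m + 1)*(m + 3)*(m^2 + 2*m) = m^2*(m + 1)*(m + 3)*(m + 2)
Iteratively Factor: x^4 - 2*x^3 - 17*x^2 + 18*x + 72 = (x - 3)*(x^3 + x^2 - 14*x - 24) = (x - 3)*(x + 3)*(x^2 - 2*x - 8) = (x - 4)*(x - 3)*(x + 3)*(x + 2)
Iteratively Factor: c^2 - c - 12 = (c + 3)*(c - 4)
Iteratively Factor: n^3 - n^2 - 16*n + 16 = (n - 4)*(n^2 + 3*n - 4) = (n - 4)*(n + 4)*(n - 1)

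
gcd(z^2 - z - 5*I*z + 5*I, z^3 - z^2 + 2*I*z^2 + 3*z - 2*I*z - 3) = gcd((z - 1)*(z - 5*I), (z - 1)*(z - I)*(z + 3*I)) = z - 1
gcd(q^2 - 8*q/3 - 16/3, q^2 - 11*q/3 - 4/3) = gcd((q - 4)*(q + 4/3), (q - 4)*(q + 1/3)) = q - 4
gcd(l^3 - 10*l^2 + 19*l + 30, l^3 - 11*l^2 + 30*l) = l^2 - 11*l + 30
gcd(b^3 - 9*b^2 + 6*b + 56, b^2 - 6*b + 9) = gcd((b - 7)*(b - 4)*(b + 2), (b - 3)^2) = 1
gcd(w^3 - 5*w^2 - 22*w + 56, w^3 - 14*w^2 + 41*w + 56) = w - 7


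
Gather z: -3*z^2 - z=-3*z^2 - z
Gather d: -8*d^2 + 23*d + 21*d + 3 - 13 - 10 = -8*d^2 + 44*d - 20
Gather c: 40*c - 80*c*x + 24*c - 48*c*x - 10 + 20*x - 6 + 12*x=c*(64 - 128*x) + 32*x - 16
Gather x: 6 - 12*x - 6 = -12*x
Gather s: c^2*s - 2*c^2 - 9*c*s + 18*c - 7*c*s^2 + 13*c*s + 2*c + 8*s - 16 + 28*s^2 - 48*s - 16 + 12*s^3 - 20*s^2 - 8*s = -2*c^2 + 20*c + 12*s^3 + s^2*(8 - 7*c) + s*(c^2 + 4*c - 48) - 32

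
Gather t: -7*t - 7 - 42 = -7*t - 49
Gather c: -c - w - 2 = -c - w - 2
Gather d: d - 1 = d - 1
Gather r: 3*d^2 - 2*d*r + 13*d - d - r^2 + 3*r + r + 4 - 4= 3*d^2 + 12*d - r^2 + r*(4 - 2*d)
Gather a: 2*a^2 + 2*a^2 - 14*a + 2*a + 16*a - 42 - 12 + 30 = 4*a^2 + 4*a - 24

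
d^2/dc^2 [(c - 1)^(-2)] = 6/(c - 1)^4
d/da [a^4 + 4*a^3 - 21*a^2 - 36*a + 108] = 4*a^3 + 12*a^2 - 42*a - 36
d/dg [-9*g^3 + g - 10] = 1 - 27*g^2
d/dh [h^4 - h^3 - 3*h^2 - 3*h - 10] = 4*h^3 - 3*h^2 - 6*h - 3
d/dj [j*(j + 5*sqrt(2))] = 2*j + 5*sqrt(2)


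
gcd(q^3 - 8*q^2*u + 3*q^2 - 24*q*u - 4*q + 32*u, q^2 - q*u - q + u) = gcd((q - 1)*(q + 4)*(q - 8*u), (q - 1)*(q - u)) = q - 1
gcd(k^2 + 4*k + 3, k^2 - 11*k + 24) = 1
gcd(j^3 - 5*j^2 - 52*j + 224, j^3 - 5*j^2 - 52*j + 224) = j^3 - 5*j^2 - 52*j + 224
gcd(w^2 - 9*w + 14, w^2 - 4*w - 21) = w - 7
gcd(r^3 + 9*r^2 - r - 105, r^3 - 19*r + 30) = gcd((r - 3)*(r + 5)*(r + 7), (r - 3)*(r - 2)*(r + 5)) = r^2 + 2*r - 15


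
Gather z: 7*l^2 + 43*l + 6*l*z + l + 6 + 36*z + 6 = 7*l^2 + 44*l + z*(6*l + 36) + 12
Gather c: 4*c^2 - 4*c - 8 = 4*c^2 - 4*c - 8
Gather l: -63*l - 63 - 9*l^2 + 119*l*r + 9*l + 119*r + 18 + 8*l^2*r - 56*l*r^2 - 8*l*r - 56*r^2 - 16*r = l^2*(8*r - 9) + l*(-56*r^2 + 111*r - 54) - 56*r^2 + 103*r - 45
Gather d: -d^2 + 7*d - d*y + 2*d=-d^2 + d*(9 - y)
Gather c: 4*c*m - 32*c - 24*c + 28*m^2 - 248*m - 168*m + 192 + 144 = c*(4*m - 56) + 28*m^2 - 416*m + 336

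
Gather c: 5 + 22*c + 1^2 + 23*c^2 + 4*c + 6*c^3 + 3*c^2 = 6*c^3 + 26*c^2 + 26*c + 6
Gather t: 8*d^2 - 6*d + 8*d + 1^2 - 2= 8*d^2 + 2*d - 1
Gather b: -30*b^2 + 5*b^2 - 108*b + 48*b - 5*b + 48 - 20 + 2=-25*b^2 - 65*b + 30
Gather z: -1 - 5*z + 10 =9 - 5*z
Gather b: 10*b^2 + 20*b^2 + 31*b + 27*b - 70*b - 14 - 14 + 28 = 30*b^2 - 12*b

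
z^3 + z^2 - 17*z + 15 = (z - 3)*(z - 1)*(z + 5)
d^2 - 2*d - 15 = (d - 5)*(d + 3)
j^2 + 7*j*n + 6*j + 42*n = (j + 6)*(j + 7*n)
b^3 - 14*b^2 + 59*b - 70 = (b - 7)*(b - 5)*(b - 2)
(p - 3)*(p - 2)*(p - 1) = p^3 - 6*p^2 + 11*p - 6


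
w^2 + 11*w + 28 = (w + 4)*(w + 7)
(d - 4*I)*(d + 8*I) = d^2 + 4*I*d + 32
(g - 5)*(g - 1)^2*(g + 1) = g^4 - 6*g^3 + 4*g^2 + 6*g - 5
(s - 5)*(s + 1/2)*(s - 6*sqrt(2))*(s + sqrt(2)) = s^4 - 5*sqrt(2)*s^3 - 9*s^3/2 - 29*s^2/2 + 45*sqrt(2)*s^2/2 + 25*sqrt(2)*s/2 + 54*s + 30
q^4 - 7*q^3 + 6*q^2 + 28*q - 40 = (q - 5)*(q - 2)^2*(q + 2)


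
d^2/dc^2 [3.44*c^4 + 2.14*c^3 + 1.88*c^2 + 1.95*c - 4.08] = 41.28*c^2 + 12.84*c + 3.76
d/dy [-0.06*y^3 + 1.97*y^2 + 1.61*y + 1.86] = -0.18*y^2 + 3.94*y + 1.61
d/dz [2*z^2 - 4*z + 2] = 4*z - 4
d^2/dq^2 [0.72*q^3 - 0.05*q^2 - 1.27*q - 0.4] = 4.32*q - 0.1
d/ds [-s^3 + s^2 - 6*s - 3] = -3*s^2 + 2*s - 6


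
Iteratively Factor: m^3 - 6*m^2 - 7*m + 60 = (m + 3)*(m^2 - 9*m + 20) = (m - 5)*(m + 3)*(m - 4)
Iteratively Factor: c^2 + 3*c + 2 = (c + 1)*(c + 2)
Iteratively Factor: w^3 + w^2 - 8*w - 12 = (w - 3)*(w^2 + 4*w + 4) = (w - 3)*(w + 2)*(w + 2)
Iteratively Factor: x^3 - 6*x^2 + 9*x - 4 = (x - 1)*(x^2 - 5*x + 4) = (x - 4)*(x - 1)*(x - 1)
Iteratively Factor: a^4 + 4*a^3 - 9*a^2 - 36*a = (a + 4)*(a^3 - 9*a) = (a - 3)*(a + 4)*(a^2 + 3*a) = (a - 3)*(a + 3)*(a + 4)*(a)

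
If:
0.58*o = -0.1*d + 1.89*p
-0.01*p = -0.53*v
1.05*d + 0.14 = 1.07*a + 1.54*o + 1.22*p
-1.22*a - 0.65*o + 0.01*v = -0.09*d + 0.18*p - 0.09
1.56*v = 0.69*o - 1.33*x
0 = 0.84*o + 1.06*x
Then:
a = 0.07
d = -0.07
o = -0.00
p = -0.00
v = -0.00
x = 0.00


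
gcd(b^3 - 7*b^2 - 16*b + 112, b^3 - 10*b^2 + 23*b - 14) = b - 7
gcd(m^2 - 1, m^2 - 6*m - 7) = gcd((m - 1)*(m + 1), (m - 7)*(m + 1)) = m + 1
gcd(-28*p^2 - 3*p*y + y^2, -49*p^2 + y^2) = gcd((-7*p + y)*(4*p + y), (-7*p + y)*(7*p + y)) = -7*p + y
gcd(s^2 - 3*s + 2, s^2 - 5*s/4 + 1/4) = s - 1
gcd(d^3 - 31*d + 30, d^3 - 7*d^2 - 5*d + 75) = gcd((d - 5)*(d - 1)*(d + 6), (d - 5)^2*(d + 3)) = d - 5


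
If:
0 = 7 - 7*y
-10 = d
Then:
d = -10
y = 1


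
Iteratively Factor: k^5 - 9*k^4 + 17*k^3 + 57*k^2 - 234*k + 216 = (k - 3)*(k^4 - 6*k^3 - k^2 + 54*k - 72) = (k - 3)*(k + 3)*(k^3 - 9*k^2 + 26*k - 24) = (k - 3)^2*(k + 3)*(k^2 - 6*k + 8) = (k - 3)^2*(k - 2)*(k + 3)*(k - 4)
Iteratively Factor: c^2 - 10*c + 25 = (c - 5)*(c - 5)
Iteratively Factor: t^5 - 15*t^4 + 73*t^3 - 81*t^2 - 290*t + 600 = (t - 5)*(t^4 - 10*t^3 + 23*t^2 + 34*t - 120) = (t - 5)*(t - 4)*(t^3 - 6*t^2 - t + 30) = (t - 5)^2*(t - 4)*(t^2 - t - 6) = (t - 5)^2*(t - 4)*(t + 2)*(t - 3)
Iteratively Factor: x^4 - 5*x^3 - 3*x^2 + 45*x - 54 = (x - 3)*(x^3 - 2*x^2 - 9*x + 18) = (x - 3)*(x + 3)*(x^2 - 5*x + 6) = (x - 3)*(x - 2)*(x + 3)*(x - 3)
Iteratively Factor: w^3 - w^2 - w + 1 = (w + 1)*(w^2 - 2*w + 1) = (w - 1)*(w + 1)*(w - 1)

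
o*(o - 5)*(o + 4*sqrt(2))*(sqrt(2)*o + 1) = sqrt(2)*o^4 - 5*sqrt(2)*o^3 + 9*o^3 - 45*o^2 + 4*sqrt(2)*o^2 - 20*sqrt(2)*o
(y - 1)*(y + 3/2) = y^2 + y/2 - 3/2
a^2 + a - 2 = (a - 1)*(a + 2)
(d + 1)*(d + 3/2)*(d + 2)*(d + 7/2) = d^4 + 8*d^3 + 89*d^2/4 + 103*d/4 + 21/2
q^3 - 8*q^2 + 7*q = q*(q - 7)*(q - 1)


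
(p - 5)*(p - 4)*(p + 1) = p^3 - 8*p^2 + 11*p + 20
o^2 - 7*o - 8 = (o - 8)*(o + 1)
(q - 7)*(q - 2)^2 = q^3 - 11*q^2 + 32*q - 28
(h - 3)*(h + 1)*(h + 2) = h^3 - 7*h - 6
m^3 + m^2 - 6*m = m*(m - 2)*(m + 3)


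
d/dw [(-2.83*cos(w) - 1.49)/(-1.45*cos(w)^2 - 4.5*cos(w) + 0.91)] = (4.1035*cos(w)^2 + 4.321*cos(w) + 9.2803)*sin(w)/(2.1025*cos(w)^4 + 13.05*cos(w)^3 + 17.611*cos(w)^2 - 8.19*cos(w) + 0.8281)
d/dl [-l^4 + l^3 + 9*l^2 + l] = -4*l^3 + 3*l^2 + 18*l + 1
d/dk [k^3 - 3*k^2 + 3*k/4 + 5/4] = 3*k^2 - 6*k + 3/4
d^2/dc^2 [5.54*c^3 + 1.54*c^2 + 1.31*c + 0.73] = 33.24*c + 3.08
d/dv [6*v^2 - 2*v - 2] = 12*v - 2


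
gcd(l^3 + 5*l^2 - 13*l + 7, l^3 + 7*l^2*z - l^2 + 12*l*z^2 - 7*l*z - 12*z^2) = l - 1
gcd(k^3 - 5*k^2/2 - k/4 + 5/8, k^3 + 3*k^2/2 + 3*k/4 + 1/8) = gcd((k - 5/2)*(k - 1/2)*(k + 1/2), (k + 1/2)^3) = k + 1/2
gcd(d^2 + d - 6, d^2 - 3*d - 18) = d + 3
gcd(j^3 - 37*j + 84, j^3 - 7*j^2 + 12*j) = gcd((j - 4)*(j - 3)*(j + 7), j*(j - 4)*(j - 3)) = j^2 - 7*j + 12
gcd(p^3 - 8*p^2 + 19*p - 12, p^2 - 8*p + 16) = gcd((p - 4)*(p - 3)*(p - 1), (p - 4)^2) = p - 4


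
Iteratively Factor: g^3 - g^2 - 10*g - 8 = (g + 1)*(g^2 - 2*g - 8) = (g + 1)*(g + 2)*(g - 4)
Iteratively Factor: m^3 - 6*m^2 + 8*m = (m - 2)*(m^2 - 4*m) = m*(m - 2)*(m - 4)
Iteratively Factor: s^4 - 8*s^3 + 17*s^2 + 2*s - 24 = (s - 2)*(s^3 - 6*s^2 + 5*s + 12) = (s - 2)*(s + 1)*(s^2 - 7*s + 12) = (s - 4)*(s - 2)*(s + 1)*(s - 3)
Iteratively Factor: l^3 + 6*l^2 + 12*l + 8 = (l + 2)*(l^2 + 4*l + 4) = (l + 2)^2*(l + 2)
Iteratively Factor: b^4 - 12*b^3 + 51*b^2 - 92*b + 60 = (b - 2)*(b^3 - 10*b^2 + 31*b - 30) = (b - 5)*(b - 2)*(b^2 - 5*b + 6) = (b - 5)*(b - 2)^2*(b - 3)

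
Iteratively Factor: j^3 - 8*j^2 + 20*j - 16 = (j - 2)*(j^2 - 6*j + 8) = (j - 4)*(j - 2)*(j - 2)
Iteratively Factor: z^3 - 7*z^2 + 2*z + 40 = (z - 5)*(z^2 - 2*z - 8) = (z - 5)*(z + 2)*(z - 4)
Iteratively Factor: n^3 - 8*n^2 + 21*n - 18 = (n - 3)*(n^2 - 5*n + 6) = (n - 3)*(n - 2)*(n - 3)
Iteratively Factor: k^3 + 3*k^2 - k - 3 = (k + 3)*(k^2 - 1) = (k + 1)*(k + 3)*(k - 1)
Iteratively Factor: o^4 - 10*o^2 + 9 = (o - 3)*(o^3 + 3*o^2 - o - 3) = (o - 3)*(o + 1)*(o^2 + 2*o - 3) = (o - 3)*(o - 1)*(o + 1)*(o + 3)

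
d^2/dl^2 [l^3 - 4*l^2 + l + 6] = 6*l - 8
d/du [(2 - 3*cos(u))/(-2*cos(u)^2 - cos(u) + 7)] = (-6*sin(u)^2 - 8*cos(u) + 25)*sin(u)/(cos(u) + cos(2*u) - 6)^2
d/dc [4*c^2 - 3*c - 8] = 8*c - 3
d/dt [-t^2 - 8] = -2*t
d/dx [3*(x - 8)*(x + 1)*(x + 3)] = 9*x^2 - 24*x - 87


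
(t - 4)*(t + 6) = t^2 + 2*t - 24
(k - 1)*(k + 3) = k^2 + 2*k - 3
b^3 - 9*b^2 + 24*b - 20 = (b - 5)*(b - 2)^2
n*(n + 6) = n^2 + 6*n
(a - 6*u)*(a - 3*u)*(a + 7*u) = a^3 - 2*a^2*u - 45*a*u^2 + 126*u^3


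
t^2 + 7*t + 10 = (t + 2)*(t + 5)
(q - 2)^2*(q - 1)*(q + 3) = q^4 - 2*q^3 - 7*q^2 + 20*q - 12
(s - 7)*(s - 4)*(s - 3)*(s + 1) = s^4 - 13*s^3 + 47*s^2 - 23*s - 84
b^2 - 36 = (b - 6)*(b + 6)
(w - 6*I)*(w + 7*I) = w^2 + I*w + 42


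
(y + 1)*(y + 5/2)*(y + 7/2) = y^3 + 7*y^2 + 59*y/4 + 35/4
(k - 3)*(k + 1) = k^2 - 2*k - 3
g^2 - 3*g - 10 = (g - 5)*(g + 2)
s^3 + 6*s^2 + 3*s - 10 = (s - 1)*(s + 2)*(s + 5)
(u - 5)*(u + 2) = u^2 - 3*u - 10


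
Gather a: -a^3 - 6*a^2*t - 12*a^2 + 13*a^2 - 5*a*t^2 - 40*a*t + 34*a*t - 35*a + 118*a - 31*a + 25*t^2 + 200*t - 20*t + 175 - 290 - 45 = -a^3 + a^2*(1 - 6*t) + a*(-5*t^2 - 6*t + 52) + 25*t^2 + 180*t - 160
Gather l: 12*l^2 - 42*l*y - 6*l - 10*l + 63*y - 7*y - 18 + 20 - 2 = 12*l^2 + l*(-42*y - 16) + 56*y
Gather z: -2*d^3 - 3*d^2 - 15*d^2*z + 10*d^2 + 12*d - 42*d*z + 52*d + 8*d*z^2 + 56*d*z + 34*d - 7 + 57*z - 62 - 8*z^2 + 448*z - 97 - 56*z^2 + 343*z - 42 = -2*d^3 + 7*d^2 + 98*d + z^2*(8*d - 64) + z*(-15*d^2 + 14*d + 848) - 208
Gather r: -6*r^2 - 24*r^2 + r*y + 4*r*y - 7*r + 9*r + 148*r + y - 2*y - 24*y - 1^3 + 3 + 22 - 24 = -30*r^2 + r*(5*y + 150) - 25*y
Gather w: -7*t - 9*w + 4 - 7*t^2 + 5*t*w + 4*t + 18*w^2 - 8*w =-7*t^2 - 3*t + 18*w^2 + w*(5*t - 17) + 4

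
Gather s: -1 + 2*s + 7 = 2*s + 6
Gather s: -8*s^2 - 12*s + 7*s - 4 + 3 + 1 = -8*s^2 - 5*s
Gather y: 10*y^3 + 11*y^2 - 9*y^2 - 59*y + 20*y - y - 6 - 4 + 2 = 10*y^3 + 2*y^2 - 40*y - 8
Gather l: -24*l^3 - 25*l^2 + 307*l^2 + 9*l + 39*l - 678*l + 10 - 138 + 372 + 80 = -24*l^3 + 282*l^2 - 630*l + 324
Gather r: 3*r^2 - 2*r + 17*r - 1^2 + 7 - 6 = 3*r^2 + 15*r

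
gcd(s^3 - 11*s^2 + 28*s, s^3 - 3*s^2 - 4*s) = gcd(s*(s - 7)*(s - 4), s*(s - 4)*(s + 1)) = s^2 - 4*s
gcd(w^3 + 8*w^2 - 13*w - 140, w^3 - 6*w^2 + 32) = w - 4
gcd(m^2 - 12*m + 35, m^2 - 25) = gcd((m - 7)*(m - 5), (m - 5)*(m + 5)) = m - 5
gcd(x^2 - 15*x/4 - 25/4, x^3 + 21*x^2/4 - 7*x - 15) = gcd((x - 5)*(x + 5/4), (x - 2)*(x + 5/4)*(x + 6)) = x + 5/4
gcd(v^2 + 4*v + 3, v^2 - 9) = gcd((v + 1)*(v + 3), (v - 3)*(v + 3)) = v + 3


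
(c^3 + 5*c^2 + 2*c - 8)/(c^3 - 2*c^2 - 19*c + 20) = (c + 2)/(c - 5)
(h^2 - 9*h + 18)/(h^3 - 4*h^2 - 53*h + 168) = (h - 6)/(h^2 - h - 56)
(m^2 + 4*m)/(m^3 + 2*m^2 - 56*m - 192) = m/(m^2 - 2*m - 48)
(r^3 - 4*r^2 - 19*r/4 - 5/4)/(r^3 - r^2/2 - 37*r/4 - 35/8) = 2*(2*r^2 - 9*r - 5)/(4*r^2 - 4*r - 35)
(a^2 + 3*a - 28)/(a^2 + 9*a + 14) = (a - 4)/(a + 2)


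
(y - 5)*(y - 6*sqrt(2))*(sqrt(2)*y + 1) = sqrt(2)*y^3 - 11*y^2 - 5*sqrt(2)*y^2 - 6*sqrt(2)*y + 55*y + 30*sqrt(2)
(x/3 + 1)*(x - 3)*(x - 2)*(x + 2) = x^4/3 - 13*x^2/3 + 12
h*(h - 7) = h^2 - 7*h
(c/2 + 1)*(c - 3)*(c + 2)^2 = c^4/2 + 3*c^3/2 - 3*c^2 - 14*c - 12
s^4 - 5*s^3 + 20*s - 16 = (s - 4)*(s - 2)*(s - 1)*(s + 2)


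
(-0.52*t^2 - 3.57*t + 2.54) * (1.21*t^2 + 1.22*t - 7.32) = -0.6292*t^4 - 4.9541*t^3 + 2.5244*t^2 + 29.2312*t - 18.5928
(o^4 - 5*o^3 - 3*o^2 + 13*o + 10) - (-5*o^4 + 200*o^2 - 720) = 6*o^4 - 5*o^3 - 203*o^2 + 13*o + 730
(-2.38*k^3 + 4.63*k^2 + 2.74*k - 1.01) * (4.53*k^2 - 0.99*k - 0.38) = -10.7814*k^5 + 23.3301*k^4 + 8.7329*k^3 - 9.0473*k^2 - 0.0413000000000001*k + 0.3838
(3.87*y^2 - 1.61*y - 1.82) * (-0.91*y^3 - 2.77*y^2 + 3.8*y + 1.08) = -3.5217*y^5 - 9.2548*y^4 + 20.8219*y^3 + 3.103*y^2 - 8.6548*y - 1.9656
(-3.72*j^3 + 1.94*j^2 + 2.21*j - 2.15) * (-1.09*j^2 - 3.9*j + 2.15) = 4.0548*j^5 + 12.3934*j^4 - 17.9729*j^3 - 2.1045*j^2 + 13.1365*j - 4.6225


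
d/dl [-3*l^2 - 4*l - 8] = -6*l - 4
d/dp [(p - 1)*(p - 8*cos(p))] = p + (p - 1)*(8*sin(p) + 1) - 8*cos(p)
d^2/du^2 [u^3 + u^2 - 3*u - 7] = 6*u + 2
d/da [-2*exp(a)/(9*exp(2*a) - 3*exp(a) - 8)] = (18*exp(2*a) + 16)*exp(a)/(81*exp(4*a) - 54*exp(3*a) - 135*exp(2*a) + 48*exp(a) + 64)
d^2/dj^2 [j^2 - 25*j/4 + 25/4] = 2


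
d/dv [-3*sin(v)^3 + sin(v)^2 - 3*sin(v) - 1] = (-9*sin(v)^2 + 2*sin(v) - 3)*cos(v)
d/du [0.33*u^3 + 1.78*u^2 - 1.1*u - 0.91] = 0.99*u^2 + 3.56*u - 1.1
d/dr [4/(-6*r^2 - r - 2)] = 4*(12*r + 1)/(6*r^2 + r + 2)^2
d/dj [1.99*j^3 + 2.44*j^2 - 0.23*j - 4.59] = 5.97*j^2 + 4.88*j - 0.23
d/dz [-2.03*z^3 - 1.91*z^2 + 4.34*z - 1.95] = -6.09*z^2 - 3.82*z + 4.34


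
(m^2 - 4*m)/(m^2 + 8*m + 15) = m*(m - 4)/(m^2 + 8*m + 15)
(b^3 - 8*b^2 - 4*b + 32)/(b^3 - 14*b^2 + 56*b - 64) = (b + 2)/(b - 4)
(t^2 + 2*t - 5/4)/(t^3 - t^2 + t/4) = (2*t + 5)/(t*(2*t - 1))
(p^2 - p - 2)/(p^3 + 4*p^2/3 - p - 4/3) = 3*(p - 2)/(3*p^2 + p - 4)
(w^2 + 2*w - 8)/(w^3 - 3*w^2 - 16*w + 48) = (w - 2)/(w^2 - 7*w + 12)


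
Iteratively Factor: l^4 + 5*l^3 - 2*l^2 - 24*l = (l + 3)*(l^3 + 2*l^2 - 8*l) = l*(l + 3)*(l^2 + 2*l - 8) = l*(l + 3)*(l + 4)*(l - 2)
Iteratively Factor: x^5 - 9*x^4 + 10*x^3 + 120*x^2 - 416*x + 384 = (x - 3)*(x^4 - 6*x^3 - 8*x^2 + 96*x - 128) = (x - 3)*(x - 2)*(x^3 - 4*x^2 - 16*x + 64) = (x - 3)*(x - 2)*(x + 4)*(x^2 - 8*x + 16) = (x - 4)*(x - 3)*(x - 2)*(x + 4)*(x - 4)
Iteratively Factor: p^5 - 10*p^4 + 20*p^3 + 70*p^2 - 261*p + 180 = (p - 5)*(p^4 - 5*p^3 - 5*p^2 + 45*p - 36) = (p - 5)*(p - 4)*(p^3 - p^2 - 9*p + 9) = (p - 5)*(p - 4)*(p - 3)*(p^2 + 2*p - 3) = (p - 5)*(p - 4)*(p - 3)*(p + 3)*(p - 1)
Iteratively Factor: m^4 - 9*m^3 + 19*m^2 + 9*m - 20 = (m - 4)*(m^3 - 5*m^2 - m + 5) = (m - 5)*(m - 4)*(m^2 - 1) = (m - 5)*(m - 4)*(m + 1)*(m - 1)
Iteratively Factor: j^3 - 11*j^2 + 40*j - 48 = (j - 4)*(j^2 - 7*j + 12) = (j - 4)*(j - 3)*(j - 4)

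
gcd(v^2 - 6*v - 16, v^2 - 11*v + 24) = v - 8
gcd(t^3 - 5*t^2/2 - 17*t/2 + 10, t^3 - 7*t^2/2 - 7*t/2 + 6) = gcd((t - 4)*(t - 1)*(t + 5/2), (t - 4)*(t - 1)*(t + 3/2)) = t^2 - 5*t + 4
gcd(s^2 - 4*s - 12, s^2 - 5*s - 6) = s - 6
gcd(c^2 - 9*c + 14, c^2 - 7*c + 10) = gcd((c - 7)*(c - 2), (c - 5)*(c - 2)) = c - 2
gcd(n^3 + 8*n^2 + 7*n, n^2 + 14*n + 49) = n + 7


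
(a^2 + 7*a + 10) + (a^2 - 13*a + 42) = 2*a^2 - 6*a + 52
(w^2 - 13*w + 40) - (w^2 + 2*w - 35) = 75 - 15*w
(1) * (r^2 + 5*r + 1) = r^2 + 5*r + 1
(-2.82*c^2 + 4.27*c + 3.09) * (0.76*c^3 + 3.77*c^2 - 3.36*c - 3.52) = -2.1432*c^5 - 7.3862*c^4 + 27.9215*c^3 + 7.2285*c^2 - 25.4128*c - 10.8768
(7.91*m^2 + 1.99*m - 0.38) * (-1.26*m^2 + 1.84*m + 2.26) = -9.9666*m^4 + 12.047*m^3 + 22.017*m^2 + 3.7982*m - 0.8588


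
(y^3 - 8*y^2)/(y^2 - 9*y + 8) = y^2/(y - 1)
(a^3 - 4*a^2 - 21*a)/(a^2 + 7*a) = (a^2 - 4*a - 21)/(a + 7)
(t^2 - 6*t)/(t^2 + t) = (t - 6)/(t + 1)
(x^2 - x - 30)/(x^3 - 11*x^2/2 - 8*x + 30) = 2*(x + 5)/(2*x^2 + x - 10)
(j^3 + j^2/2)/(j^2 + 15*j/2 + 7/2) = j^2/(j + 7)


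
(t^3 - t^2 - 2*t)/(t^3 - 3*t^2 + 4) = t/(t - 2)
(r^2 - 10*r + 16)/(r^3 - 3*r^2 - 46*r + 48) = (r - 2)/(r^2 + 5*r - 6)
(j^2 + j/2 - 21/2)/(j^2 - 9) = (j + 7/2)/(j + 3)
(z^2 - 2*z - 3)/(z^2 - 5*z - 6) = (z - 3)/(z - 6)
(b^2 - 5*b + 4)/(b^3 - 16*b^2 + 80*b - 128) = (b - 1)/(b^2 - 12*b + 32)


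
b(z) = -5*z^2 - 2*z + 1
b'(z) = -10*z - 2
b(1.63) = -15.54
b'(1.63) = -18.30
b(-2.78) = -32.08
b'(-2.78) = 25.80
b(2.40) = -32.60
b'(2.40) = -26.00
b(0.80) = -3.80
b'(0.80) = -10.00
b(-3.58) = -55.92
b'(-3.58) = 33.80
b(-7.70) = -280.05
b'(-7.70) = 75.00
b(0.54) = -1.54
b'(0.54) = -7.40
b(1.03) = -6.36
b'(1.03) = -12.30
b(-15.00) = -1094.00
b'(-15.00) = 148.00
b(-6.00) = -167.00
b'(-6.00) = 58.00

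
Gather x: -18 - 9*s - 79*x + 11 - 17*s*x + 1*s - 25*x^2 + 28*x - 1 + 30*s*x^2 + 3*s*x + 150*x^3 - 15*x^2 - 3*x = -8*s + 150*x^3 + x^2*(30*s - 40) + x*(-14*s - 54) - 8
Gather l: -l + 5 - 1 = 4 - l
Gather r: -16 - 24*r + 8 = -24*r - 8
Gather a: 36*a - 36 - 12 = 36*a - 48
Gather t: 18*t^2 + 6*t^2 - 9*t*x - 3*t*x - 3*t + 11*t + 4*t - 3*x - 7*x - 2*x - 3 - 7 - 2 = 24*t^2 + t*(12 - 12*x) - 12*x - 12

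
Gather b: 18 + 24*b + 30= 24*b + 48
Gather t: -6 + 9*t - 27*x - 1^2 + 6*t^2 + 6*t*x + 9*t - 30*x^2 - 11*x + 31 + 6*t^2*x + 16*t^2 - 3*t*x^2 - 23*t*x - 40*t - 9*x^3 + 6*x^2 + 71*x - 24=t^2*(6*x + 22) + t*(-3*x^2 - 17*x - 22) - 9*x^3 - 24*x^2 + 33*x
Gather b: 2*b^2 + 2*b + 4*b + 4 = 2*b^2 + 6*b + 4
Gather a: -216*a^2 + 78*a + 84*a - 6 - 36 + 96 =-216*a^2 + 162*a + 54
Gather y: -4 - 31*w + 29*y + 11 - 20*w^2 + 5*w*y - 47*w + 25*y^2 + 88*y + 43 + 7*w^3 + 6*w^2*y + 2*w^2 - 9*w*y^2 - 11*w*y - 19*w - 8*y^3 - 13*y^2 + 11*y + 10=7*w^3 - 18*w^2 - 97*w - 8*y^3 + y^2*(12 - 9*w) + y*(6*w^2 - 6*w + 128) + 60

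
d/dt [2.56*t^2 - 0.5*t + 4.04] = 5.12*t - 0.5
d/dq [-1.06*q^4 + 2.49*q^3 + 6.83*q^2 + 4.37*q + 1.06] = -4.24*q^3 + 7.47*q^2 + 13.66*q + 4.37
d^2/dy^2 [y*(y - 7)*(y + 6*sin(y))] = -6*y^2*sin(y) + 42*y*sin(y) + 24*y*cos(y) + 6*y + 12*sin(y) - 84*cos(y) - 14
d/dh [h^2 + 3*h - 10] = 2*h + 3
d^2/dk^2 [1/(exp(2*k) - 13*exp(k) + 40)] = ((13 - 4*exp(k))*(exp(2*k) - 13*exp(k) + 40) + 2*(2*exp(k) - 13)^2*exp(k))*exp(k)/(exp(2*k) - 13*exp(k) + 40)^3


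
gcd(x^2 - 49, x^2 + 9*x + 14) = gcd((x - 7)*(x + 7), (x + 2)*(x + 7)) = x + 7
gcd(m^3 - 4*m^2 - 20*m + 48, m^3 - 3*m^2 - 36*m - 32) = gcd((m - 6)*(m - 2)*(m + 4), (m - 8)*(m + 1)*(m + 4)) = m + 4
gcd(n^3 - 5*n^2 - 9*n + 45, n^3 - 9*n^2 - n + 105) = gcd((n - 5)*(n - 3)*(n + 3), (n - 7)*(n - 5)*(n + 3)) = n^2 - 2*n - 15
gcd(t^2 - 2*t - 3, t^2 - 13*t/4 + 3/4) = t - 3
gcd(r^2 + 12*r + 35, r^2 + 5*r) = r + 5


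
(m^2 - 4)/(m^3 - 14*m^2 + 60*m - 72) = (m + 2)/(m^2 - 12*m + 36)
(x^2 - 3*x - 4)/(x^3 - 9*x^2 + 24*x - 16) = (x + 1)/(x^2 - 5*x + 4)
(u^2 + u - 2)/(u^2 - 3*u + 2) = (u + 2)/(u - 2)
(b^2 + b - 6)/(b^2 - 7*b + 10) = (b + 3)/(b - 5)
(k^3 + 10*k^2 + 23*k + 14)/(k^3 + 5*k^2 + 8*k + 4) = (k + 7)/(k + 2)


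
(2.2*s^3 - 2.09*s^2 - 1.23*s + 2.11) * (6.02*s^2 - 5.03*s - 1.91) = 13.244*s^5 - 23.6478*s^4 - 1.0939*s^3 + 22.881*s^2 - 8.264*s - 4.0301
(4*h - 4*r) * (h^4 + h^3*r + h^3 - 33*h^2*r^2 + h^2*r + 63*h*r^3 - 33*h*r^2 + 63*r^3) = 4*h^5 + 4*h^4 - 136*h^3*r^2 + 384*h^2*r^3 - 136*h^2*r^2 - 252*h*r^4 + 384*h*r^3 - 252*r^4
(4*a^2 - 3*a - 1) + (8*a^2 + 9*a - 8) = 12*a^2 + 6*a - 9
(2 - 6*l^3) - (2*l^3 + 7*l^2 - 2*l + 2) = -8*l^3 - 7*l^2 + 2*l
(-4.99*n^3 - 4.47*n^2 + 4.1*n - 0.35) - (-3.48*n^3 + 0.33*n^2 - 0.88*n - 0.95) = -1.51*n^3 - 4.8*n^2 + 4.98*n + 0.6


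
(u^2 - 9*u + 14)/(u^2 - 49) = (u - 2)/(u + 7)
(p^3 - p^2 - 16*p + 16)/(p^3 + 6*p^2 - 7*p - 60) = (p^2 - 5*p + 4)/(p^2 + 2*p - 15)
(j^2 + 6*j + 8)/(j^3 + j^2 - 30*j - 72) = (j + 2)/(j^2 - 3*j - 18)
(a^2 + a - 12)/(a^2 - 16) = (a - 3)/(a - 4)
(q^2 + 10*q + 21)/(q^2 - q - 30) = (q^2 + 10*q + 21)/(q^2 - q - 30)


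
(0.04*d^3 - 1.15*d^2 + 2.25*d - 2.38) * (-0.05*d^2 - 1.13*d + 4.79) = -0.002*d^5 + 0.0123*d^4 + 1.3786*d^3 - 7.932*d^2 + 13.4669*d - 11.4002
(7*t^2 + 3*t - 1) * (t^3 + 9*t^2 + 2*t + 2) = 7*t^5 + 66*t^4 + 40*t^3 + 11*t^2 + 4*t - 2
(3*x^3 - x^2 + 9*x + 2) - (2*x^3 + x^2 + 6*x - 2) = x^3 - 2*x^2 + 3*x + 4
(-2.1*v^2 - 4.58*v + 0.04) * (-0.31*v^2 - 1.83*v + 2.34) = 0.651*v^4 + 5.2628*v^3 + 3.455*v^2 - 10.7904*v + 0.0936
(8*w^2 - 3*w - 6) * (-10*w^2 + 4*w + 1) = -80*w^4 + 62*w^3 + 56*w^2 - 27*w - 6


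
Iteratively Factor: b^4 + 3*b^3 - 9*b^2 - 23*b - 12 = (b + 4)*(b^3 - b^2 - 5*b - 3) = (b + 1)*(b + 4)*(b^2 - 2*b - 3) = (b - 3)*(b + 1)*(b + 4)*(b + 1)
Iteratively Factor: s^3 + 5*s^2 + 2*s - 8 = (s + 2)*(s^2 + 3*s - 4) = (s + 2)*(s + 4)*(s - 1)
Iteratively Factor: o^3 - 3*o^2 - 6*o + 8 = (o + 2)*(o^2 - 5*o + 4) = (o - 4)*(o + 2)*(o - 1)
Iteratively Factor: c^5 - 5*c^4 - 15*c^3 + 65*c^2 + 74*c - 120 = (c - 1)*(c^4 - 4*c^3 - 19*c^2 + 46*c + 120) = (c - 4)*(c - 1)*(c^3 - 19*c - 30) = (c - 5)*(c - 4)*(c - 1)*(c^2 + 5*c + 6) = (c - 5)*(c - 4)*(c - 1)*(c + 2)*(c + 3)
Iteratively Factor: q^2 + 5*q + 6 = (q + 3)*(q + 2)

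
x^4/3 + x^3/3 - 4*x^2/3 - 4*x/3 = x*(x/3 + 1/3)*(x - 2)*(x + 2)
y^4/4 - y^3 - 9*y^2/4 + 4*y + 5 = (y/2 + 1/2)*(y/2 + 1)*(y - 5)*(y - 2)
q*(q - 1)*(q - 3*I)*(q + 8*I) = q^4 - q^3 + 5*I*q^3 + 24*q^2 - 5*I*q^2 - 24*q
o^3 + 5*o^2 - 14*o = o*(o - 2)*(o + 7)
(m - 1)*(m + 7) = m^2 + 6*m - 7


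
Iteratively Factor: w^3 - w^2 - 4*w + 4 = (w + 2)*(w^2 - 3*w + 2) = (w - 1)*(w + 2)*(w - 2)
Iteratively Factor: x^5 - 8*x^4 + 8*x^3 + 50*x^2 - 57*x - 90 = (x - 5)*(x^4 - 3*x^3 - 7*x^2 + 15*x + 18) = (x - 5)*(x - 3)*(x^3 - 7*x - 6) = (x - 5)*(x - 3)^2*(x^2 + 3*x + 2) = (x - 5)*(x - 3)^2*(x + 2)*(x + 1)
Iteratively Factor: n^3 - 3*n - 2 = (n - 2)*(n^2 + 2*n + 1) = (n - 2)*(n + 1)*(n + 1)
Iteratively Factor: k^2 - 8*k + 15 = (k - 3)*(k - 5)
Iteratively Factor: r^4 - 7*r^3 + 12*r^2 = (r)*(r^3 - 7*r^2 + 12*r) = r*(r - 4)*(r^2 - 3*r) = r^2*(r - 4)*(r - 3)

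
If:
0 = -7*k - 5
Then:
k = -5/7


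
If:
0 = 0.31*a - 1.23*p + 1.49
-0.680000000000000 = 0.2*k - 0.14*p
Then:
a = 3.96774193548387*p - 4.80645161290323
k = 0.7*p - 3.4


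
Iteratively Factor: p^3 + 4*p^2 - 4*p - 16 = (p + 2)*(p^2 + 2*p - 8) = (p + 2)*(p + 4)*(p - 2)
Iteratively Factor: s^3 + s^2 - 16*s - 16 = (s - 4)*(s^2 + 5*s + 4) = (s - 4)*(s + 1)*(s + 4)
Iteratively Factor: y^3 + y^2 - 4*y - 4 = (y + 1)*(y^2 - 4) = (y - 2)*(y + 1)*(y + 2)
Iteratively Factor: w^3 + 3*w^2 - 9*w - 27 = (w - 3)*(w^2 + 6*w + 9) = (w - 3)*(w + 3)*(w + 3)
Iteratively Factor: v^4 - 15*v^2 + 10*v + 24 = (v - 2)*(v^3 + 2*v^2 - 11*v - 12) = (v - 2)*(v + 1)*(v^2 + v - 12) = (v - 3)*(v - 2)*(v + 1)*(v + 4)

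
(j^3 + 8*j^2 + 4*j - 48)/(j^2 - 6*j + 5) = (j^3 + 8*j^2 + 4*j - 48)/(j^2 - 6*j + 5)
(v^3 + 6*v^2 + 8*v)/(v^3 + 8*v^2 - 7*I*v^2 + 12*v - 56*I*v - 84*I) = v*(v + 4)/(v^2 + v*(6 - 7*I) - 42*I)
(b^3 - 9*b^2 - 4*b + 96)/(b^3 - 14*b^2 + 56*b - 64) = (b + 3)/(b - 2)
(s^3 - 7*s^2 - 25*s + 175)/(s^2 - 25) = s - 7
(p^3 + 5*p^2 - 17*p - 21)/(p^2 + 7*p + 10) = (p^3 + 5*p^2 - 17*p - 21)/(p^2 + 7*p + 10)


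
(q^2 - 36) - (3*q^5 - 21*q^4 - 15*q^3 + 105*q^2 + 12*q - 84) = -3*q^5 + 21*q^4 + 15*q^3 - 104*q^2 - 12*q + 48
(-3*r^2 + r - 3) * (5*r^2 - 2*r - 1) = -15*r^4 + 11*r^3 - 14*r^2 + 5*r + 3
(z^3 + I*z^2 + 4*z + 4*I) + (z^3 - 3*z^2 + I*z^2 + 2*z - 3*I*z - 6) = 2*z^3 - 3*z^2 + 2*I*z^2 + 6*z - 3*I*z - 6 + 4*I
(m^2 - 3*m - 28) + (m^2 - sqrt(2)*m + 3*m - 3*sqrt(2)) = 2*m^2 - sqrt(2)*m - 28 - 3*sqrt(2)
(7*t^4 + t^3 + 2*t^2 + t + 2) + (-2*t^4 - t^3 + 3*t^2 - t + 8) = 5*t^4 + 5*t^2 + 10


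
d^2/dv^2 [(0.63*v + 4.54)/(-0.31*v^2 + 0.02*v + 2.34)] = ((0.62*v - 0.02)*(0.63*v + 4.54)*(1.24*v - 0.04) + (1.1718*v + 2.7896)*(-0.31*v^2 + 0.02*v + 2.34))/(-0.31*v^2 + 0.02*v + 2.34)^3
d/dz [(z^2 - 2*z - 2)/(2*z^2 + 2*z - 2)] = (3*z^2/2 + z + 2)/(z^4 + 2*z^3 - z^2 - 2*z + 1)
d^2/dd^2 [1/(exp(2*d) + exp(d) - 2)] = (2*(2*exp(d) + 1)^2*exp(d) - (4*exp(d) + 1)*(exp(2*d) + exp(d) - 2))*exp(d)/(exp(2*d) + exp(d) - 2)^3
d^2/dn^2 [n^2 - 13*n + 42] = 2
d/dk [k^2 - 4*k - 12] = 2*k - 4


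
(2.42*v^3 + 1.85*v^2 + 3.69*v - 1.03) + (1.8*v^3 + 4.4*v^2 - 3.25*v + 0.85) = 4.22*v^3 + 6.25*v^2 + 0.44*v - 0.18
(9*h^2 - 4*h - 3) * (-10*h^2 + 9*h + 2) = -90*h^4 + 121*h^3 + 12*h^2 - 35*h - 6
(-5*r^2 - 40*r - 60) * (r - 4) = -5*r^3 - 20*r^2 + 100*r + 240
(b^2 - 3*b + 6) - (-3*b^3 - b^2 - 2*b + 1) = 3*b^3 + 2*b^2 - b + 5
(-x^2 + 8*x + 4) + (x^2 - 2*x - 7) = 6*x - 3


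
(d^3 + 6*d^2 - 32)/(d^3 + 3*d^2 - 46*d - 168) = (d^2 + 2*d - 8)/(d^2 - d - 42)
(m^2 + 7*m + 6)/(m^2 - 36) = (m + 1)/(m - 6)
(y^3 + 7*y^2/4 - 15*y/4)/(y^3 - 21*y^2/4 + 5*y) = (y + 3)/(y - 4)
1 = 1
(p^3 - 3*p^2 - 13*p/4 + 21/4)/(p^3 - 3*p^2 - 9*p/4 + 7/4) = (2*p^2 + p - 3)/(2*p^2 + p - 1)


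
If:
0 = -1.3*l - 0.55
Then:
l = -0.42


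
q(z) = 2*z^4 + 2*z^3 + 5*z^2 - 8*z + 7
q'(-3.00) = -200.00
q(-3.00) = 184.00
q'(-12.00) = -13088.00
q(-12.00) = 38839.00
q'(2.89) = 264.11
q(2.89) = 213.43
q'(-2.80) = -164.58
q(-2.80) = 147.63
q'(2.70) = 220.20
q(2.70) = 167.50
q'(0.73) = 5.61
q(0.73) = 5.17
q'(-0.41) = -11.64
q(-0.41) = 11.04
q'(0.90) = 11.69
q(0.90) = 6.62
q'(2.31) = 145.73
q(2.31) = 96.80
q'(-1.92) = -61.70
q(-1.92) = 53.82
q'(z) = 8*z^3 + 6*z^2 + 10*z - 8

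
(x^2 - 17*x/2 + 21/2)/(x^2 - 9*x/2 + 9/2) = (x - 7)/(x - 3)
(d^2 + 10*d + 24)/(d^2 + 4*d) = (d + 6)/d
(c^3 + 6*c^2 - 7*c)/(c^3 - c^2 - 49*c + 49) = c/(c - 7)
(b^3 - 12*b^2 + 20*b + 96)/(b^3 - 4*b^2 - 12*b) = (b - 8)/b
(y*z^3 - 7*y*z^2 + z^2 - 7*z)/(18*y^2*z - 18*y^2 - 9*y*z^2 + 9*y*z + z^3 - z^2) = z*(y*z^2 - 7*y*z + z - 7)/(18*y^2*z - 18*y^2 - 9*y*z^2 + 9*y*z + z^3 - z^2)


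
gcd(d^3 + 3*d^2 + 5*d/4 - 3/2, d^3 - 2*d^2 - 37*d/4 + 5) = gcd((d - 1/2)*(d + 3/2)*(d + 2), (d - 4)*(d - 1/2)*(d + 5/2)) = d - 1/2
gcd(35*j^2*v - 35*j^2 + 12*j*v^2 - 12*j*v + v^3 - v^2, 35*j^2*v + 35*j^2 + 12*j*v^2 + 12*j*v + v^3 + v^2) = 35*j^2 + 12*j*v + v^2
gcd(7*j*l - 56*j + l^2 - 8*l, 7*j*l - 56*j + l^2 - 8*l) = 7*j*l - 56*j + l^2 - 8*l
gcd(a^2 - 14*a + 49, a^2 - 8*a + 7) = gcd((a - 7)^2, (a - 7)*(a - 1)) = a - 7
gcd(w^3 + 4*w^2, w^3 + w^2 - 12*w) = w^2 + 4*w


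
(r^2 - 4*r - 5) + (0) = r^2 - 4*r - 5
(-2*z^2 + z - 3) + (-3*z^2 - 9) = -5*z^2 + z - 12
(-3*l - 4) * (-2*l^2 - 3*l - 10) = 6*l^3 + 17*l^2 + 42*l + 40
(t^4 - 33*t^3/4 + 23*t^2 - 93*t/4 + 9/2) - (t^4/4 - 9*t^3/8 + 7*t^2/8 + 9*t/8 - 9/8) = 3*t^4/4 - 57*t^3/8 + 177*t^2/8 - 195*t/8 + 45/8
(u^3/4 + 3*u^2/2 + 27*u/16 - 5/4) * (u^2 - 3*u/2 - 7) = u^5/4 + 9*u^4/8 - 37*u^3/16 - 457*u^2/32 - 159*u/16 + 35/4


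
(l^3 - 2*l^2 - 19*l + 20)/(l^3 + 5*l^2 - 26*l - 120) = (l - 1)/(l + 6)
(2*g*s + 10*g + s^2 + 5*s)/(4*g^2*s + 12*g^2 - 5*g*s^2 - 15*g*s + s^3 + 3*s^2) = (2*g*s + 10*g + s^2 + 5*s)/(4*g^2*s + 12*g^2 - 5*g*s^2 - 15*g*s + s^3 + 3*s^2)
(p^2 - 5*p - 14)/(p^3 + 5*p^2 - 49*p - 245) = (p + 2)/(p^2 + 12*p + 35)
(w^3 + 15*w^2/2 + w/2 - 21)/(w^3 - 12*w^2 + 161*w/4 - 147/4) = 2*(w^2 + 9*w + 14)/(2*w^2 - 21*w + 49)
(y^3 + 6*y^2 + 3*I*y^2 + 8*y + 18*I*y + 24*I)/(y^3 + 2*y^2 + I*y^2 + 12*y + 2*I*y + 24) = (y^2 + y*(4 + 3*I) + 12*I)/(y^2 + I*y + 12)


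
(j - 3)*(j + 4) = j^2 + j - 12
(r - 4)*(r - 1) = r^2 - 5*r + 4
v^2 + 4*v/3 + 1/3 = (v + 1/3)*(v + 1)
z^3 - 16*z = z*(z - 4)*(z + 4)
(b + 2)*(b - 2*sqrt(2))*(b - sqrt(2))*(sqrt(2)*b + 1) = sqrt(2)*b^4 - 5*b^3 + 2*sqrt(2)*b^3 - 10*b^2 + sqrt(2)*b^2 + 2*sqrt(2)*b + 4*b + 8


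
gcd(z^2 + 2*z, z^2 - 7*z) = z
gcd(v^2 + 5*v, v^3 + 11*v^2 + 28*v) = v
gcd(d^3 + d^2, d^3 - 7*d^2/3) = d^2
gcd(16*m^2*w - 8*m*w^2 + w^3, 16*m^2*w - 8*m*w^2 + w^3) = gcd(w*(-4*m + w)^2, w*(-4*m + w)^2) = 16*m^2*w - 8*m*w^2 + w^3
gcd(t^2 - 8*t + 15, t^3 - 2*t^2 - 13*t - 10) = t - 5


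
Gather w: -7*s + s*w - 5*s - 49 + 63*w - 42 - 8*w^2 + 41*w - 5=-12*s - 8*w^2 + w*(s + 104) - 96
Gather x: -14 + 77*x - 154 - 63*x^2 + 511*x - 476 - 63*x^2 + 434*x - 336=-126*x^2 + 1022*x - 980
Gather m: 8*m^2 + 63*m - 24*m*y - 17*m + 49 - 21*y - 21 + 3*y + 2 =8*m^2 + m*(46 - 24*y) - 18*y + 30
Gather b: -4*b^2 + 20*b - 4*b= -4*b^2 + 16*b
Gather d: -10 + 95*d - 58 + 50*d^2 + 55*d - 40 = 50*d^2 + 150*d - 108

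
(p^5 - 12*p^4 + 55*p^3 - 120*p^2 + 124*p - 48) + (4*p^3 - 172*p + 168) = p^5 - 12*p^4 + 59*p^3 - 120*p^2 - 48*p + 120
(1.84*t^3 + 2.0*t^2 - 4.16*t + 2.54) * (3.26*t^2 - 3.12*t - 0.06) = 5.9984*t^5 + 0.779199999999999*t^4 - 19.912*t^3 + 21.1396*t^2 - 7.6752*t - 0.1524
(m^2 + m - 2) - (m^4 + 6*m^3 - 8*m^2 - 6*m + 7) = -m^4 - 6*m^3 + 9*m^2 + 7*m - 9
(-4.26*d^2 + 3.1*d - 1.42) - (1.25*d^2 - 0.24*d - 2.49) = -5.51*d^2 + 3.34*d + 1.07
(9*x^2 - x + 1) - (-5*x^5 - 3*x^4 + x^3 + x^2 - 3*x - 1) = 5*x^5 + 3*x^4 - x^3 + 8*x^2 + 2*x + 2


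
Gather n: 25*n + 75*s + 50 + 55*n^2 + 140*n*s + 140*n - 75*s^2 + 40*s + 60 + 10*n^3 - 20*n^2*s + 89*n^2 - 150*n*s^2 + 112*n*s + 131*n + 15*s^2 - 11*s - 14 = 10*n^3 + n^2*(144 - 20*s) + n*(-150*s^2 + 252*s + 296) - 60*s^2 + 104*s + 96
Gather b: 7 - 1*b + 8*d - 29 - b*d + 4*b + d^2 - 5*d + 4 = b*(3 - d) + d^2 + 3*d - 18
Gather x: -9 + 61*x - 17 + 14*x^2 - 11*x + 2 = 14*x^2 + 50*x - 24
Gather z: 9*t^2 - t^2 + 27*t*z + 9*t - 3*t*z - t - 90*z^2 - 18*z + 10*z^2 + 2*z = 8*t^2 + 8*t - 80*z^2 + z*(24*t - 16)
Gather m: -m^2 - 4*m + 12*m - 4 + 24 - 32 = -m^2 + 8*m - 12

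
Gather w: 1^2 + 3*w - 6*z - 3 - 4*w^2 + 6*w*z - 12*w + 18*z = -4*w^2 + w*(6*z - 9) + 12*z - 2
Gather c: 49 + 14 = 63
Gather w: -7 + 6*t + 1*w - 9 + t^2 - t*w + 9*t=t^2 + 15*t + w*(1 - t) - 16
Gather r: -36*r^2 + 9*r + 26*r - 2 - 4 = -36*r^2 + 35*r - 6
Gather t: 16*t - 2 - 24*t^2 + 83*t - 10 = -24*t^2 + 99*t - 12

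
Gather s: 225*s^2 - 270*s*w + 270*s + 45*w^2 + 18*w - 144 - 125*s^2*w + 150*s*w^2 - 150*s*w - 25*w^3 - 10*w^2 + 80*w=s^2*(225 - 125*w) + s*(150*w^2 - 420*w + 270) - 25*w^3 + 35*w^2 + 98*w - 144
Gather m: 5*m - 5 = 5*m - 5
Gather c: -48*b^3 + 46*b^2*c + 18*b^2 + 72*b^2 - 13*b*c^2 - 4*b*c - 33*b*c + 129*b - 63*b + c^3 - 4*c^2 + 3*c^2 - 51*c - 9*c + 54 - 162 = -48*b^3 + 90*b^2 + 66*b + c^3 + c^2*(-13*b - 1) + c*(46*b^2 - 37*b - 60) - 108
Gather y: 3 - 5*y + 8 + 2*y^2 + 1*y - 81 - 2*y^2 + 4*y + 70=0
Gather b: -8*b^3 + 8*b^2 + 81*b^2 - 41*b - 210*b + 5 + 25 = -8*b^3 + 89*b^2 - 251*b + 30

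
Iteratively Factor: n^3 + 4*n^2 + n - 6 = (n - 1)*(n^2 + 5*n + 6) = (n - 1)*(n + 2)*(n + 3)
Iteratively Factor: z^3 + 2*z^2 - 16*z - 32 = (z - 4)*(z^2 + 6*z + 8) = (z - 4)*(z + 2)*(z + 4)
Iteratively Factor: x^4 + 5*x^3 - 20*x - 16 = (x - 2)*(x^3 + 7*x^2 + 14*x + 8) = (x - 2)*(x + 1)*(x^2 + 6*x + 8) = (x - 2)*(x + 1)*(x + 2)*(x + 4)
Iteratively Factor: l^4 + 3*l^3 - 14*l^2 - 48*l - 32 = (l - 4)*(l^3 + 7*l^2 + 14*l + 8) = (l - 4)*(l + 1)*(l^2 + 6*l + 8) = (l - 4)*(l + 1)*(l + 4)*(l + 2)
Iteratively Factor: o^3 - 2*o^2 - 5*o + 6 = (o - 1)*(o^2 - o - 6) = (o - 3)*(o - 1)*(o + 2)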